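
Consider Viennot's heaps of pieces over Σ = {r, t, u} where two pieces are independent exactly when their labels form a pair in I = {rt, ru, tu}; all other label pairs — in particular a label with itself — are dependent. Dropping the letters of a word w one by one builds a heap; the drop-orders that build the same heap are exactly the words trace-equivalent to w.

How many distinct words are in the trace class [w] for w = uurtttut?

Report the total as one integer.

0(u) covers ∅
1(u) covers 0:u
2(r) covers ∅
3(t) covers ∅
4(t) covers 3:t
5(t) covers 4:t
6(u) covers 1:u
7(t) covers 5:t
floor of heap: 0:u, 2:r, 3:t
completions by unplaced set U, small U first (add the entries for U minus each lowest piece of U):
  |U|=1: {2}:1  {6}:1  {7}:1
  |U|=2: {1,6}:1  {2,6}:2  {2,7}:2  {5,7}:1  {6,7}:2
  |U|=3: {0,1,6}:1  {1,2,6}:3  {1,6,7}:3  {2,5,7}:3  {2,6,7}:6  {4,5,7}:1  {5,6,7}:3
  |U|=4: {0,1,2,6}:4  {0,1,6,7}:4  {1,2,6,7}:12  {1,5,6,7}:6  {2,4,5,7}:4  {2,5,6,7}:12  {3,4,5,7}:1  {4,5,6,7}:4
  |U|=5: {0,1,2,6,7}:20  {0,1,5,6,7}:10  {1,2,5,6,7}:30  {1,4,5,6,7}:10  {2,3,4,5,7}:5  {2,4,5,6,7}:20  {3,4,5,6,7}:5
  |U|=6: {0,1,2,5,6,7}:60  {0,1,4,5,6,7}:20  {1,2,4,5,6,7}:60  {1,3,4,5,6,7}:15  {2,3,4,5,6,7}:30
  start at 0(u): 105
  start at 2(r): 35
  start at 3(t): 140
sum over floor = 280

280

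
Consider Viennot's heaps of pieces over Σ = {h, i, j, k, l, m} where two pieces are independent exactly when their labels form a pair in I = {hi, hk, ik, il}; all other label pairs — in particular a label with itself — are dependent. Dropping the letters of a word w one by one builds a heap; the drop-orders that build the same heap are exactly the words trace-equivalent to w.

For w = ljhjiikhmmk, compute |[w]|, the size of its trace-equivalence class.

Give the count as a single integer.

#0=l has no predecessor
#1=j depends on [0:l]
#2=h depends on [1:j]
#3=j depends on [2:h]
#4=i depends on [3:j]
#5=i depends on [4:i]
#6=k depends on [3:j]
#7=h depends on [3:j]
#8=m depends on [5:i, 6:k, 7:h]
#9=m depends on [8:m]
#10=k depends on [9:m]
sources: [0:l]
N(rest) = Σ N(rest − s) over sources s of rest; N(one piece) = 1:
  size 1 → [10]=1
  size 2 → [9,10]=1
  size 3 → [8,9,10]=1
  size 4 → [5,8,9,10]=1  [6,8,9,10]=1  [7,8,9,10]=1
  size 5 → [4,5,8,9,10]=1  [5,6,8,9,10]=2  [5,7,8,9,10]=2  [6,7,8,9,10]=2
  size 6 → [4,5,6,8,9,10]=3  [4,5,7,8,9,10]=3  [5,6,7,8,9,10]=6
  size 7 → [4,5,6,7,8,9,10]=12
  size 8 → [3,4,5,6,7,8,9,10]=12
  size 9 → [2,3,4,5,6,7,8,9,10]=12
  first=0(l) contributes 12

12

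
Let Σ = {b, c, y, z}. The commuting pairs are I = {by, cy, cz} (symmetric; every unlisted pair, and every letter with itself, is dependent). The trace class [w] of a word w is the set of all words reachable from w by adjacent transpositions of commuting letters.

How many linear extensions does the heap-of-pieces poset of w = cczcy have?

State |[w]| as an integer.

0(c) covers ∅
1(c) covers 0:c
2(z) covers ∅
3(c) covers 1:c
4(y) covers 2:z
floor of heap: 0:c, 2:z
completions by unplaced set U, small U first (add the entries for U minus each lowest piece of U):
  |U|=1: {3}:1  {4}:1
  |U|=2: {1,3}:1  {2,4}:1  {3,4}:2
  |U|=3: {0,1,3}:1  {1,3,4}:3  {2,3,4}:3
  start at 0(c): 6
  start at 2(z): 4
sum over floor = 10

10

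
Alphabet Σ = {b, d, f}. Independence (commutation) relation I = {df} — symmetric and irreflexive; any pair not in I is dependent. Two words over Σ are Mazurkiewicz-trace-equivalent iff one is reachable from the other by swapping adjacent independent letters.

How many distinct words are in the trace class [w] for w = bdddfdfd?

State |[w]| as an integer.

drop 0:b onto floor
drop 1:d onto {0:b}
drop 2:d onto {1:d}
drop 3:d onto {2:d}
drop 4:f onto {0:b}
drop 5:d onto {3:d}
drop 6:f onto {4:f}
drop 7:d onto {5:d}
ground layer = {0:b}
drop-orders for the pieces not yet dropped (sum over which currently-grounded one goes next):
  1 to go: {6} 1  {7} 1
  2 to go: {4,6} 1  {5,7} 1  {6,7} 2
  3 to go: {3,5,7} 1  {4,6,7} 3  {5,6,7} 3
  4 to go: {2,3,5,7} 1  {3,5,6,7} 4  {4,5,6,7} 6
  5 to go: {1,2,3,5,7} 1  {2,3,5,6,7} 5  {3,4,5,6,7} 10
  6 to go: {1,2,3,5,6,7} 6  {2,3,4,5,6,7} 15
  if 0:b drops first: 21 orders

21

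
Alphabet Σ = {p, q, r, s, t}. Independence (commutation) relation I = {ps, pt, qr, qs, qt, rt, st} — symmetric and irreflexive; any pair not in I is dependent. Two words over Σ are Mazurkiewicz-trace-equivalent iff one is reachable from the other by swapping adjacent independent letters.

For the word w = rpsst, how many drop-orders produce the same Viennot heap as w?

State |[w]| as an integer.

15

piece 0:r — minimal
piece 1:p rests on {0:r}
piece 2:s rests on {0:r}
piece 3:s rests on {2:s}
piece 4:t — minimal
minimal pieces: {0:r, 4:t}
ways to finish when only these pieces remain (= sum over removing one remaining piece with nothing left below it):
  1 left: {1}→1  {3}→1  {4}→1
  2 left: {1,3}→2  {1,4}→2  {2,3}→1  {3,4}→2
  3 left: {1,2,3}→3  {1,3,4}→6  {2,3,4}→3
  placing 0:r first → 12 extensions
  placing 4:t first → 3 extensions
total linear extensions = 15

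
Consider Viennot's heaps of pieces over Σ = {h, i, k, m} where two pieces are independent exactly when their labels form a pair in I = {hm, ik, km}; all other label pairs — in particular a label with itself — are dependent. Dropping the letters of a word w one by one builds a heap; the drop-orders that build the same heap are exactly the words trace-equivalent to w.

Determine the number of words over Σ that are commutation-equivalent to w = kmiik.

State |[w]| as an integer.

10

#0=k has no predecessor
#1=m has no predecessor
#2=i depends on [1:m]
#3=i depends on [2:i]
#4=k depends on [0:k]
sources: [0:k, 1:m]
N(rest) = Σ N(rest − s) over sources s of rest; N(one piece) = 1:
  size 1 → [3]=1  [4]=1
  size 2 → [0,4]=1  [2,3]=1  [3,4]=2
  size 3 → [0,3,4]=3  [1,2,3]=1  [2,3,4]=3
  first=0(k) contributes 4
  first=1(m) contributes 6
|[w]| = 10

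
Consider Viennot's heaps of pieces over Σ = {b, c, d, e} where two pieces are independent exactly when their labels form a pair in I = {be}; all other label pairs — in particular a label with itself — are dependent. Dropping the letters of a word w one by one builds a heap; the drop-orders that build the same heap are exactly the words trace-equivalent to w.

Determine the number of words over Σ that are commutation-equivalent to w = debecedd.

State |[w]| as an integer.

3

0(d) covers ∅
1(e) covers 0:d
2(b) covers 0:d
3(e) covers 1:e
4(c) covers 2:b, 3:e
5(e) covers 4:c
6(d) covers 5:e
7(d) covers 6:d
floor of heap: 0:d
completions by unplaced set U, small U first (add the entries for U minus each lowest piece of U):
  |U|=1: {7}:1
  |U|=2: {6,7}:1
  |U|=3: {5,6,7}:1
  |U|=4: {4,5,6,7}:1
  |U|=5: {2,4,5,6,7}:1  {3,4,5,6,7}:1
  |U|=6: {1,3,4,5,6,7}:1  {2,3,4,5,6,7}:2
  start at 0(d): 3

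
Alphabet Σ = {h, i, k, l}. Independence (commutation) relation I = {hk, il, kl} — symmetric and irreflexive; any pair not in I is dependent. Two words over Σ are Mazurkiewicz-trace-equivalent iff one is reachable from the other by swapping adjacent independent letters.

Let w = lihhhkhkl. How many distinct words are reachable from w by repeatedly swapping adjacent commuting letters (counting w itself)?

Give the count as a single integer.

#0=l has no predecessor
#1=i has no predecessor
#2=h depends on [0:l, 1:i]
#3=h depends on [2:h]
#4=h depends on [3:h]
#5=k depends on [1:i]
#6=h depends on [4:h]
#7=k depends on [5:k]
#8=l depends on [6:h]
sources: [0:l, 1:i]
N(rest) = Σ N(rest − s) over sources s of rest; N(one piece) = 1:
  size 1 → [7]=1  [8]=1
  size 2 → [5,7]=1  [6,8]=1  [7,8]=2
  size 3 → [4,6,8]=1  [5,7,8]=3  [6,7,8]=3
  size 4 → [3,4,6,8]=1  [4,6,7,8]=4  [5,6,7,8]=6
  size 5 → [2,3,4,6,8]=1  [3,4,6,7,8]=5  [4,5,6,7,8]=10
  size 6 → [0,2,3,4,6,8]=1  [2,3,4,6,7,8]=6  [3,4,5,6,7,8]=15
  size 7 → [0,2,3,4,6,7,8]=7  [2,3,4,5,6,7,8]=21
  first=0(l) contributes 21
  first=1(i) contributes 28
|[w]| = 49

49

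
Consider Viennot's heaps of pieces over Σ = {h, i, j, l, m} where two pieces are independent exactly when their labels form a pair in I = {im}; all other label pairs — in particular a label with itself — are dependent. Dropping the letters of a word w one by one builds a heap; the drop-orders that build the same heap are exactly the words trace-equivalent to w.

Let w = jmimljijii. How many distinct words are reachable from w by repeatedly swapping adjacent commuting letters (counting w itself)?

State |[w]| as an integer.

3

drop 0:j onto floor
drop 1:m onto {0:j}
drop 2:i onto {0:j}
drop 3:m onto {1:m}
drop 4:l onto {2:i, 3:m}
drop 5:j onto {4:l}
drop 6:i onto {5:j}
drop 7:j onto {6:i}
drop 8:i onto {7:j}
drop 9:i onto {8:i}
ground layer = {0:j}
drop-orders for the pieces not yet dropped (sum over which currently-grounded one goes next):
  1 to go: {9} 1
  2 to go: {8,9} 1
  3 to go: {7,8,9} 1
  4 to go: {6,7,8,9} 1
  5 to go: {5,6,7,8,9} 1
  6 to go: {4,5,6,7,8,9} 1
  7 to go: {2,4,5,6,7,8,9} 1  {3,4,5,6,7,8,9} 1
  8 to go: {1,3,4,5,6,7,8,9} 1  {2,3,4,5,6,7,8,9} 2
  if 0:j drops first: 3 orders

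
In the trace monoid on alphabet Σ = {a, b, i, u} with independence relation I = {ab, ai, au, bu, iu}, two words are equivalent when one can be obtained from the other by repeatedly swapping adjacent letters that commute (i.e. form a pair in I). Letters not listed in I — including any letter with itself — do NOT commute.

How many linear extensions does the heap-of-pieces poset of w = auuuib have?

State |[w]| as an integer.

piece 0:a — minimal
piece 1:u — minimal
piece 2:u rests on {1:u}
piece 3:u rests on {2:u}
piece 4:i — minimal
piece 5:b rests on {4:i}
minimal pieces: {0:a, 1:u, 4:i}
ways to finish when only these pieces remain (= sum over removing one remaining piece with nothing left below it):
  1 left: {0}→1  {3}→1  {5}→1
  2 left: {0,3}→2  {0,5}→2  {2,3}→1  {3,5}→2  {4,5}→1
  3 left: {0,2,3}→3  {0,3,5}→6  {0,4,5}→3  {1,2,3}→1  {2,3,5}→3  {3,4,5}→3
  4 left: {0,1,2,3}→4  {0,2,3,5}→12  {0,3,4,5}→12  {1,2,3,5}→4  {2,3,4,5}→6
  placing 0:a first → 10 extensions
  placing 1:u first → 30 extensions
  placing 4:i first → 20 extensions
total linear extensions = 60

60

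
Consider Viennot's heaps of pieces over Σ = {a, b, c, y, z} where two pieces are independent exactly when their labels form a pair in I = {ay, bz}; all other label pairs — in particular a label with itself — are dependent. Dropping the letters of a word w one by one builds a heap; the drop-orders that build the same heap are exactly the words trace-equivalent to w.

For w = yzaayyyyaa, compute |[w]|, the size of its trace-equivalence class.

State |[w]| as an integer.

70

0(y) covers ∅
1(z) covers 0:y
2(a) covers 1:z
3(a) covers 2:a
4(y) covers 1:z
5(y) covers 4:y
6(y) covers 5:y
7(y) covers 6:y
8(a) covers 3:a
9(a) covers 8:a
floor of heap: 0:y
completions by unplaced set U, small U first (add the entries for U minus each lowest piece of U):
  |U|=1: {7}:1  {9}:1
  |U|=2: {6,7}:1  {7,9}:2  {8,9}:1
  |U|=3: {3,8,9}:1  {5,6,7}:1  {6,7,9}:3  {7,8,9}:3
  |U|=4: {2,3,8,9}:1  {3,7,8,9}:4  {4,5,6,7}:1  {5,6,7,9}:4  {6,7,8,9}:6
  |U|=5: {2,3,7,8,9}:5  {3,6,7,8,9}:10  {4,5,6,7,9}:5  {5,6,7,8,9}:10
  |U|=6: {2,3,6,7,8,9}:15  {3,5,6,7,8,9}:20  {4,5,6,7,8,9}:15
  |U|=7: {2,3,5,6,7,8,9}:35  {3,4,5,6,7,8,9}:35
  |U|=8: {2,3,4,5,6,7,8,9}:70
  start at 0(y): 70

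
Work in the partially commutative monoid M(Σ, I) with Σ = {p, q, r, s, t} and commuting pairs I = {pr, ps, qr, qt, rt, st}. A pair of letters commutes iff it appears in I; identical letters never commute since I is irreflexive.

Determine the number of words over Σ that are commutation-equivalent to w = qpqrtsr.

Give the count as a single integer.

#0=q has no predecessor
#1=p depends on [0:q]
#2=q depends on [1:p]
#3=r has no predecessor
#4=t depends on [1:p]
#5=s depends on [2:q, 3:r]
#6=r depends on [5:s]
sources: [0:q, 3:r]
N(rest) = Σ N(rest − s) over sources s of rest; N(one piece) = 1:
  size 1 → [4]=1  [6]=1
  size 2 → [4,6]=2  [5,6]=1
  size 3 → [2,5,6]=1  [3,5,6]=1  [4,5,6]=3
  size 4 → [2,3,5,6]=2  [2,4,5,6]=4  [3,4,5,6]=4
  size 5 → [1,2,4,5,6]=4  [2,3,4,5,6]=10
  first=0(q) contributes 14
  first=3(r) contributes 4
|[w]| = 18

18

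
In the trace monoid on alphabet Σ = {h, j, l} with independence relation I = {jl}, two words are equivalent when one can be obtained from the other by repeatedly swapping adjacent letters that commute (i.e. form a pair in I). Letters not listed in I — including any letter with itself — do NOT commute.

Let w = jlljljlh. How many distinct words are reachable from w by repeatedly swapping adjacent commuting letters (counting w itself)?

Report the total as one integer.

35

piece 0:j — minimal
piece 1:l — minimal
piece 2:l rests on {1:l}
piece 3:j rests on {0:j}
piece 4:l rests on {2:l}
piece 5:j rests on {3:j}
piece 6:l rests on {4:l}
piece 7:h rests on {5:j, 6:l}
minimal pieces: {0:j, 1:l}
ways to finish when only these pieces remain (= sum over removing one remaining piece with nothing left below it):
  1 left: {7}→1
  2 left: {5,7}→1  {6,7}→1
  3 left: {3,5,7}→1  {4,6,7}→1  {5,6,7}→2
  4 left: {0,3,5,7}→1  {2,4,6,7}→1  {3,5,6,7}→3  {4,5,6,7}→3
  5 left: {0,3,5,6,7}→4  {1,2,4,6,7}→1  {2,4,5,6,7}→4  {3,4,5,6,7}→6
  6 left: {0,3,4,5,6,7}→10  {1,2,4,5,6,7}→5  {2,3,4,5,6,7}→10
  placing 0:j first → 15 extensions
  placing 1:l first → 20 extensions
total linear extensions = 35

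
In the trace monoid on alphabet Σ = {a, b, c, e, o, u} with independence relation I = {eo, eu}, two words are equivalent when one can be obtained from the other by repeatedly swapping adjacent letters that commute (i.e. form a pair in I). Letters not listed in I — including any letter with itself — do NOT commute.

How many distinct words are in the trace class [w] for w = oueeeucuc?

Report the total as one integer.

drop 0:o onto floor
drop 1:u onto {0:o}
drop 2:e onto floor
drop 3:e onto {2:e}
drop 4:e onto {3:e}
drop 5:u onto {1:u}
drop 6:c onto {4:e, 5:u}
drop 7:u onto {6:c}
drop 8:c onto {7:u}
ground layer = {0:o, 2:e}
drop-orders for the pieces not yet dropped (sum over which currently-grounded one goes next):
  1 to go: {8} 1
  2 to go: {7,8} 1
  3 to go: {6,7,8} 1
  4 to go: {4,6,7,8} 1  {5,6,7,8} 1
  5 to go: {1,5,6,7,8} 1  {3,4,6,7,8} 1  {4,5,6,7,8} 2
  6 to go: {0,1,5,6,7,8} 1  {1,4,5,6,7,8} 3  {2,3,4,6,7,8} 1  {3,4,5,6,7,8} 3
  7 to go: {0,1,4,5,6,7,8} 4  {1,3,4,5,6,7,8} 6  {2,3,4,5,6,7,8} 4
  if 0:o drops first: 10 orders
  if 2:e drops first: 10 orders
heap linearizations: 20

20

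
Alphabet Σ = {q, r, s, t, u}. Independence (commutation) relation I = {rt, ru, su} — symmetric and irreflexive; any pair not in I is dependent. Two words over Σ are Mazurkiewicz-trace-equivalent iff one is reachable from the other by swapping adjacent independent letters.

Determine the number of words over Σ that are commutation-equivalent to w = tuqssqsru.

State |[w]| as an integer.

3

0(t) covers ∅
1(u) covers 0:t
2(q) covers 1:u
3(s) covers 2:q
4(s) covers 3:s
5(q) covers 4:s
6(s) covers 5:q
7(r) covers 6:s
8(u) covers 5:q
floor of heap: 0:t
completions by unplaced set U, small U first (add the entries for U minus each lowest piece of U):
  |U|=1: {7}:1  {8}:1
  |U|=2: {6,7}:1  {7,8}:2
  |U|=3: {6,7,8}:3
  |U|=4: {5,6,7,8}:3
  |U|=5: {4,5,6,7,8}:3
  |U|=6: {3,4,5,6,7,8}:3
  |U|=7: {2,3,4,5,6,7,8}:3
  start at 0(t): 3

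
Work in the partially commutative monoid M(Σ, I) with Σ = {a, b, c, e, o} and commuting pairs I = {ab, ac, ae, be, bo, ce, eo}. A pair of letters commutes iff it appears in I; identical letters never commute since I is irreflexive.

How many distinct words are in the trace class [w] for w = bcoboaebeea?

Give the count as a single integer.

2475

piece 0:b — minimal
piece 1:c rests on {0:b}
piece 2:o rests on {1:c}
piece 3:b rests on {1:c}
piece 4:o rests on {2:o}
piece 5:a rests on {4:o}
piece 6:e — minimal
piece 7:b rests on {3:b}
piece 8:e rests on {6:e}
piece 9:e rests on {8:e}
piece 10:a rests on {5:a}
minimal pieces: {0:b, 6:e}
ways to finish when only these pieces remain (= sum over removing one remaining piece with nothing left below it):
  1 left: {7}→1  {9}→1  {10}→1
  2 left: {3,7}→1  {5,10}→1  {7,9}→2  {7,10}→2  {8,9}→1  {9,10}→2
  3 left: {3,7,9}→3  {3,7,10}→3  {4,5,10}→1  {5,7,10}→3  {5,9,10}→3  {6,8,9}→1  {7,8,9}→3  {7,9,10}→6  {8,9,10}→3
  4 left: {2,4,5,10}→1  {3,5,7,10}→6  {3,7,8,9}→6  {3,7,9,10}→12  {4,5,7,10}→4  {4,5,9,10}→4  {5,7,9,10}→12  {5,8,9,10}→6  {6,7,8,9}→4  {6,8,9,10}→4  {7,8,9,10}→12
  5 left: {2,4,5,7,10}→5  {2,4,5,9,10}→5  {3,4,5,7,10}→10  {3,5,7,9,10}→30  {3,6,7,8,9}→10  {3,7,8,9,10}→30  {4,5,7,9,10}→20  {4,5,8,9,10}→10  {5,6,8,9,10}→10  {5,7,8,9,10}→30  {6,7,8,9,10}→20
  6 left: {2,3,4,5,7,10}→15  {2,4,5,7,9,10}→30  {2,4,5,8,9,10}→15  {3,4,5,7,9,10}→60  {3,5,7,8,9,10}→90  {3,6,7,8,9,10}→60  {4,5,6,8,9,10}→20  {4,5,7,8,9,10}→60  {5,6,7,8,9,10}→60
  7 left: {1,2,3,4,5,7,10}→15  {2,3,4,5,7,9,10}→105  {2,4,5,6,8,9,10}→35  {2,4,5,7,8,9,10}→105  {3,4,5,7,8,9,10}→210  {3,5,6,7,8,9,10}→210  {4,5,6,7,8,9,10}→140
  8 left: {0,1,2,3,4,5,7,10}→15  {1,2,3,4,5,7,9,10}→120  {2,3,4,5,7,8,9,10}→420  {2,4,5,6,7,8,9,10}→280  {3,4,5,6,7,8,9,10}→560
  9 left: {0,1,2,3,4,5,7,9,10}→135  {1,2,3,4,5,7,8,9,10}→540  {2,3,4,5,6,7,8,9,10}→1260
  placing 0:b first → 1800 extensions
  placing 6:e first → 675 extensions
total linear extensions = 2475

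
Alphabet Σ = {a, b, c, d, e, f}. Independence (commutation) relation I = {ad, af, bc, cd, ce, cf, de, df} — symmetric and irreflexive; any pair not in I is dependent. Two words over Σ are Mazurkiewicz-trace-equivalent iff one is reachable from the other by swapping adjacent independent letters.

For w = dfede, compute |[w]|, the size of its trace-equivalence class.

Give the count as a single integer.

0(d) covers ∅
1(f) covers ∅
2(e) covers 1:f
3(d) covers 0:d
4(e) covers 2:e
floor of heap: 0:d, 1:f
completions by unplaced set U, small U first (add the entries for U minus each lowest piece of U):
  |U|=1: {3}:1  {4}:1
  |U|=2: {0,3}:1  {2,4}:1  {3,4}:2
  |U|=3: {0,3,4}:3  {1,2,4}:1  {2,3,4}:3
  start at 0(d): 4
  start at 1(f): 6
sum over floor = 10

10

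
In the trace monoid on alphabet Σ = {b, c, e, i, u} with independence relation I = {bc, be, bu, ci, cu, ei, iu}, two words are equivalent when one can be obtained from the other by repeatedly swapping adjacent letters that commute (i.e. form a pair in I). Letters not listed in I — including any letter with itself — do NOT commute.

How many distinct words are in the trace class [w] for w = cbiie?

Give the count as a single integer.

0(c) covers ∅
1(b) covers ∅
2(i) covers 1:b
3(i) covers 2:i
4(e) covers 0:c
floor of heap: 0:c, 1:b
completions by unplaced set U, small U first (add the entries for U minus each lowest piece of U):
  |U|=1: {3}:1  {4}:1
  |U|=2: {0,4}:1  {2,3}:1  {3,4}:2
  |U|=3: {0,3,4}:3  {1,2,3}:1  {2,3,4}:3
  start at 0(c): 4
  start at 1(b): 6
sum over floor = 10

10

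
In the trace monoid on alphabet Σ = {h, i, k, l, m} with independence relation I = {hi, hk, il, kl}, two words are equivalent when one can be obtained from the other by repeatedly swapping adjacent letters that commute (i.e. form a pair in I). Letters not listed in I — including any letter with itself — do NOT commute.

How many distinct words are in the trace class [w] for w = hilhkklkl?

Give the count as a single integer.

#0=h has no predecessor
#1=i has no predecessor
#2=l depends on [0:h]
#3=h depends on [2:l]
#4=k depends on [1:i]
#5=k depends on [4:k]
#6=l depends on [3:h]
#7=k depends on [5:k]
#8=l depends on [6:l]
sources: [0:h, 1:i]
N(rest) = Σ N(rest − s) over sources s of rest; N(one piece) = 1:
  size 1 → [7]=1  [8]=1
  size 2 → [5,7]=1  [6,8]=1  [7,8]=2
  size 3 → [3,6,8]=1  [4,5,7]=1  [5,7,8]=3  [6,7,8]=3
  size 4 → [1,4,5,7]=1  [2,3,6,8]=1  [3,6,7,8]=4  [4,5,7,8]=4  [5,6,7,8]=6
  size 5 → [0,2,3,6,8]=1  [1,4,5,7,8]=5  [2,3,6,7,8]=5  [3,5,6,7,8]=10  [4,5,6,7,8]=10
  size 6 → [0,2,3,6,7,8]=6  [1,4,5,6,7,8]=15  [2,3,5,6,7,8]=15  [3,4,5,6,7,8]=20
  size 7 → [0,2,3,5,6,7,8]=21  [1,3,4,5,6,7,8]=35  [2,3,4,5,6,7,8]=35
  first=0(h) contributes 70
  first=1(i) contributes 56
|[w]| = 126

126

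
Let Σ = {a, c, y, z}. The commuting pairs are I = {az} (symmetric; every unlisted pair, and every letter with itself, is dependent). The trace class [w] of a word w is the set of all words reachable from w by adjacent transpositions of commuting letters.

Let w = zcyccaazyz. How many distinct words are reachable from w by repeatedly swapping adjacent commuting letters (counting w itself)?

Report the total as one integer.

3

drop 0:z onto floor
drop 1:c onto {0:z}
drop 2:y onto {1:c}
drop 3:c onto {2:y}
drop 4:c onto {3:c}
drop 5:a onto {4:c}
drop 6:a onto {5:a}
drop 7:z onto {4:c}
drop 8:y onto {6:a, 7:z}
drop 9:z onto {8:y}
ground layer = {0:z}
drop-orders for the pieces not yet dropped (sum over which currently-grounded one goes next):
  1 to go: {9} 1
  2 to go: {8,9} 1
  3 to go: {6,8,9} 1  {7,8,9} 1
  4 to go: {5,6,8,9} 1  {6,7,8,9} 2
  5 to go: {5,6,7,8,9} 3
  6 to go: {4,5,6,7,8,9} 3
  7 to go: {3,4,5,6,7,8,9} 3
  8 to go: {2,3,4,5,6,7,8,9} 3
  if 0:z drops first: 3 orders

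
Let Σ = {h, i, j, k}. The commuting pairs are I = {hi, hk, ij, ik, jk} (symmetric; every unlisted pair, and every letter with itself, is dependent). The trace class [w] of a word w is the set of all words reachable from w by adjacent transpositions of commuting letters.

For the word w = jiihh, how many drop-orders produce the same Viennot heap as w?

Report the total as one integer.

10

piece 0:j — minimal
piece 1:i — minimal
piece 2:i rests on {1:i}
piece 3:h rests on {0:j}
piece 4:h rests on {3:h}
minimal pieces: {0:j, 1:i}
ways to finish when only these pieces remain (= sum over removing one remaining piece with nothing left below it):
  1 left: {2}→1  {4}→1
  2 left: {1,2}→1  {2,4}→2  {3,4}→1
  3 left: {0,3,4}→1  {1,2,4}→3  {2,3,4}→3
  placing 0:j first → 6 extensions
  placing 1:i first → 4 extensions
total linear extensions = 10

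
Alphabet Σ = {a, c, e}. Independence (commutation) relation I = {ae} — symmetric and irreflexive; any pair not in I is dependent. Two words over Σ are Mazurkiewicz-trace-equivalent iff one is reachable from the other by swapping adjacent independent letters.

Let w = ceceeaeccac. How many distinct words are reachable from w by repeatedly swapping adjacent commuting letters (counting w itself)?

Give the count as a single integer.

4

0(c) covers ∅
1(e) covers 0:c
2(c) covers 1:e
3(e) covers 2:c
4(e) covers 3:e
5(a) covers 2:c
6(e) covers 4:e
7(c) covers 5:a, 6:e
8(c) covers 7:c
9(a) covers 8:c
10(c) covers 9:a
floor of heap: 0:c
completions by unplaced set U, small U first (add the entries for U minus each lowest piece of U):
  |U|=1: {10}:1
  |U|=2: {9,10}:1
  |U|=3: {8,9,10}:1
  |U|=4: {7,8,9,10}:1
  |U|=5: {5,7,8,9,10}:1  {6,7,8,9,10}:1
  |U|=6: {4,6,7,8,9,10}:1  {5,6,7,8,9,10}:2
  |U|=7: {3,4,6,7,8,9,10}:1  {4,5,6,7,8,9,10}:3
  |U|=8: {3,4,5,6,7,8,9,10}:4
  |U|=9: {2,3,4,5,6,7,8,9,10}:4
  start at 0(c): 4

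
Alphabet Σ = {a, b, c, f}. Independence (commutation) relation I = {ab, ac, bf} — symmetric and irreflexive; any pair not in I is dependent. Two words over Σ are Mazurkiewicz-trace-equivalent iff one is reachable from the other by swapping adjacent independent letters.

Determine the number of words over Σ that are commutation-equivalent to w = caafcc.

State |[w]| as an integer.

3

drop 0:c onto floor
drop 1:a onto floor
drop 2:a onto {1:a}
drop 3:f onto {0:c, 2:a}
drop 4:c onto {3:f}
drop 5:c onto {4:c}
ground layer = {0:c, 1:a}
drop-orders for the pieces not yet dropped (sum over which currently-grounded one goes next):
  1 to go: {5} 1
  2 to go: {4,5} 1
  3 to go: {3,4,5} 1
  4 to go: {0,3,4,5} 1  {2,3,4,5} 1
  if 0:c drops first: 1 orders
  if 1:a drops first: 2 orders
heap linearizations: 3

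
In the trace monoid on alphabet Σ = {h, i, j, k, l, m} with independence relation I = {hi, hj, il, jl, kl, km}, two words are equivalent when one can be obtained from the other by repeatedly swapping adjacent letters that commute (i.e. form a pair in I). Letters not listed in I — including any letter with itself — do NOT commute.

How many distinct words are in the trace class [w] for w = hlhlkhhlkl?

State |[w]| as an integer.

#0=h has no predecessor
#1=l depends on [0:h]
#2=h depends on [1:l]
#3=l depends on [2:h]
#4=k depends on [2:h]
#5=h depends on [3:l, 4:k]
#6=h depends on [5:h]
#7=l depends on [6:h]
#8=k depends on [6:h]
#9=l depends on [7:l]
sources: [0:h]
N(rest) = Σ N(rest − s) over sources s of rest; N(one piece) = 1:
  size 1 → [8]=1  [9]=1
  size 2 → [7,9]=1  [8,9]=2
  size 3 → [7,8,9]=3
  size 4 → [6,7,8,9]=3
  size 5 → [5,6,7,8,9]=3
  size 6 → [3,5,6,7,8,9]=3  [4,5,6,7,8,9]=3
  size 7 → [3,4,5,6,7,8,9]=6
  size 8 → [2,3,4,5,6,7,8,9]=6
  first=0(h) contributes 6

6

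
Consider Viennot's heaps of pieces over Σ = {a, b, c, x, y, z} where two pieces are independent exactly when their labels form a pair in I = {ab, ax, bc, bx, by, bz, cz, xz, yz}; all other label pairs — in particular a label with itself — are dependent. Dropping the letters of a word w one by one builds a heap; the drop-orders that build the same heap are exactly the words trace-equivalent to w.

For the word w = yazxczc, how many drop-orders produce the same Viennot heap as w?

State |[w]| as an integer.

16

piece 0:y — minimal
piece 1:a rests on {0:y}
piece 2:z rests on {1:a}
piece 3:x rests on {0:y}
piece 4:c rests on {1:a, 3:x}
piece 5:z rests on {2:z}
piece 6:c rests on {4:c}
minimal pieces: {0:y}
ways to finish when only these pieces remain (= sum over removing one remaining piece with nothing left below it):
  1 left: {5}→1  {6}→1
  2 left: {2,5}→1  {4,6}→1  {5,6}→2
  3 left: {2,5,6}→3  {3,4,6}→1  {4,5,6}→3
  4 left: {2,4,5,6}→6  {3,4,5,6}→4
  5 left: {1,2,4,5,6}→6  {2,3,4,5,6}→10
  placing 0:y first → 16 extensions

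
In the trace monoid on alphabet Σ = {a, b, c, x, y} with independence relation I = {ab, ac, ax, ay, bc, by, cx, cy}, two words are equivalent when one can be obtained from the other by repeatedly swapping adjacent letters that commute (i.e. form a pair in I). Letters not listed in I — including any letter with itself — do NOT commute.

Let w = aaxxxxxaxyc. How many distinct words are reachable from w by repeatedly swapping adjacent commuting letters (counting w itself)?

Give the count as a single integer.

drop 0:a onto floor
drop 1:a onto {0:a}
drop 2:x onto floor
drop 3:x onto {2:x}
drop 4:x onto {3:x}
drop 5:x onto {4:x}
drop 6:x onto {5:x}
drop 7:a onto {1:a}
drop 8:x onto {6:x}
drop 9:y onto {8:x}
drop 10:c onto floor
ground layer = {0:a, 2:x, 10:c}
drop-orders for the pieces not yet dropped (sum over which currently-grounded one goes next):
  1 to go: {7} 1  {9} 1  {10} 1
  2 to go: {1,7} 1  {7,9} 2  {7,10} 2  {8,9} 1  {9,10} 2
  3 to go: {0,1,7} 1  {1,7,9} 3  {1,7,10} 3  {6,8,9} 1  {7,8,9} 3  {7,9,10} 6  {8,9,10} 3
  4 to go: {0,1,7,9} 4  {0,1,7,10} 4  {1,7,8,9} 6  {1,7,9,10} 12  {5,6,8,9} 1  {6,7,8,9} 4  {6,8,9,10} 4  {7,8,9,10} 12
  5 to go: {0,1,7,8,9} 10  {0,1,7,9,10} 20  {1,6,7,8,9} 10  {1,7,8,9,10} 30  {4,5,6,8,9} 1  {5,6,7,8,9} 5  {5,6,8,9,10} 5  {6,7,8,9,10} 20
  6 to go: {0,1,6,7,8,9} 20  {0,1,7,8,9,10} 60  {1,5,6,7,8,9} 15  {1,6,7,8,9,10} 60  {3,4,5,6,8,9} 1  {4,5,6,7,8,9} 6  {4,5,6,8,9,10} 6  {5,6,7,8,9,10} 30
  7 to go: {0,1,5,6,7,8,9} 35  {0,1,6,7,8,9,10} 140  {1,4,5,6,7,8,9} 21  {1,5,6,7,8,9,10} 105  {2,3,4,5,6,8,9} 1  {3,4,5,6,7,8,9} 7  {3,4,5,6,8,9,10} 7  {4,5,6,7,8,9,10} 42
  8 to go: {0,1,4,5,6,7,8,9} 56  {0,1,5,6,7,8,9,10} 280  {1,3,4,5,6,7,8,9} 28  {1,4,5,6,7,8,9,10} 168  {2,3,4,5,6,7,8,9} 8  {2,3,4,5,6,8,9,10} 8  {3,4,5,6,7,8,9,10} 56
  9 to go: {0,1,3,4,5,6,7,8,9} 84  {0,1,4,5,6,7,8,9,10} 504  {1,2,3,4,5,6,7,8,9} 36  {1,3,4,5,6,7,8,9,10} 252  {2,3,4,5,6,7,8,9,10} 72
  if 0:a drops first: 360 orders
  if 2:x drops first: 840 orders
  if 10:c drops first: 120 orders
heap linearizations: 1320

1320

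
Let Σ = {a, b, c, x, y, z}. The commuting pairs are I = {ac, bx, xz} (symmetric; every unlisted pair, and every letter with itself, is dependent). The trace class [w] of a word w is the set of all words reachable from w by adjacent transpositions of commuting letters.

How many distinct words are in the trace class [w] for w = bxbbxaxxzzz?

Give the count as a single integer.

0(b) covers ∅
1(x) covers ∅
2(b) covers 0:b
3(b) covers 2:b
4(x) covers 1:x
5(a) covers 3:b, 4:x
6(x) covers 5:a
7(x) covers 6:x
8(z) covers 5:a
9(z) covers 8:z
10(z) covers 9:z
floor of heap: 0:b, 1:x
completions by unplaced set U, small U first (add the entries for U minus each lowest piece of U):
  |U|=1: {7}:1  {10}:1
  |U|=2: {6,7}:1  {7,10}:2  {9,10}:1
  |U|=3: {6,7,10}:3  {7,9,10}:3  {8,9,10}:1
  |U|=4: {6,7,9,10}:6  {7,8,9,10}:4
  |U|=5: {6,7,8,9,10}:10
  |U|=6: {5,6,7,8,9,10}:10
  |U|=7: {3,5,6,7,8,9,10}:10  {4,5,6,7,8,9,10}:10
  |U|=8: {1,4,5,6,7,8,9,10}:10  {2,3,5,6,7,8,9,10}:10  {3,4,5,6,7,8,9,10}:20
  |U|=9: {0,2,3,5,6,7,8,9,10}:10  {1,3,4,5,6,7,8,9,10}:30  {2,3,4,5,6,7,8,9,10}:30
  start at 0(b): 60
  start at 1(x): 40
sum over floor = 100

100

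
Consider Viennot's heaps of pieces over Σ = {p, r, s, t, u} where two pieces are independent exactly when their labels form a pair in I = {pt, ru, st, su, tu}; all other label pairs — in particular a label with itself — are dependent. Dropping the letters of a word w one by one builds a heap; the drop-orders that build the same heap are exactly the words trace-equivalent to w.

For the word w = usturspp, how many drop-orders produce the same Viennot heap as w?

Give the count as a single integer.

piece 0:u — minimal
piece 1:s — minimal
piece 2:t — minimal
piece 3:u rests on {0:u}
piece 4:r rests on {1:s, 2:t}
piece 5:s rests on {4:r}
piece 6:p rests on {3:u, 5:s}
piece 7:p rests on {6:p}
minimal pieces: {0:u, 1:s, 2:t}
ways to finish when only these pieces remain (= sum over removing one remaining piece with nothing left below it):
  1 left: {7}→1
  2 left: {6,7}→1
  3 left: {3,6,7}→1  {5,6,7}→1
  4 left: {0,3,6,7}→1  {3,5,6,7}→2  {4,5,6,7}→1
  5 left: {0,3,5,6,7}→3  {1,4,5,6,7}→1  {2,4,5,6,7}→1  {3,4,5,6,7}→3
  6 left: {0,3,4,5,6,7}→6  {1,2,4,5,6,7}→2  {1,3,4,5,6,7}→4  {2,3,4,5,6,7}→4
  placing 0:u first → 10 extensions
  placing 1:s first → 10 extensions
  placing 2:t first → 10 extensions
total linear extensions = 30

30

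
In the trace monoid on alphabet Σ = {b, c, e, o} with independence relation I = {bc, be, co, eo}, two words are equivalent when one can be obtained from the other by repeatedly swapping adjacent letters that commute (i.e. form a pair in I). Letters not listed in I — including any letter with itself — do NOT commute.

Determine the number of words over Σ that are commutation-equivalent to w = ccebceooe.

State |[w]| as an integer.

84

#0=c has no predecessor
#1=c depends on [0:c]
#2=e depends on [1:c]
#3=b has no predecessor
#4=c depends on [2:e]
#5=e depends on [4:c]
#6=o depends on [3:b]
#7=o depends on [6:o]
#8=e depends on [5:e]
sources: [0:c, 3:b]
N(rest) = Σ N(rest − s) over sources s of rest; N(one piece) = 1:
  size 1 → [7]=1  [8]=1
  size 2 → [5,8]=1  [6,7]=1  [7,8]=2
  size 3 → [3,6,7]=1  [4,5,8]=1  [5,7,8]=3  [6,7,8]=3
  size 4 → [2,4,5,8]=1  [3,6,7,8]=4  [4,5,7,8]=4  [5,6,7,8]=6
  size 5 → [1,2,4,5,8]=1  [2,4,5,7,8]=5  [3,5,6,7,8]=10  [4,5,6,7,8]=10
  size 6 → [0,1,2,4,5,8]=1  [1,2,4,5,7,8]=6  [2,4,5,6,7,8]=15  [3,4,5,6,7,8]=20
  size 7 → [0,1,2,4,5,7,8]=7  [1,2,4,5,6,7,8]=21  [2,3,4,5,6,7,8]=35
  first=0(c) contributes 56
  first=3(b) contributes 28
|[w]| = 84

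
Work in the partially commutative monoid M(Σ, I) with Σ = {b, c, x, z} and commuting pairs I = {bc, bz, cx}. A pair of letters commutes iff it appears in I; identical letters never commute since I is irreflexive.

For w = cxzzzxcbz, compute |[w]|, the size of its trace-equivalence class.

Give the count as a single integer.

#0=c has no predecessor
#1=x has no predecessor
#2=z depends on [0:c, 1:x]
#3=z depends on [2:z]
#4=z depends on [3:z]
#5=x depends on [4:z]
#6=c depends on [4:z]
#7=b depends on [5:x]
#8=z depends on [5:x, 6:c]
sources: [0:c, 1:x]
N(rest) = Σ N(rest − s) over sources s of rest; N(one piece) = 1:
  size 1 → [7]=1  [8]=1
  size 2 → [6,8]=1  [7,8]=2
  size 3 → [5,7,8]=2  [6,7,8]=3
  size 4 → [5,6,7,8]=5
  size 5 → [4,5,6,7,8]=5
  size 6 → [3,4,5,6,7,8]=5
  size 7 → [2,3,4,5,6,7,8]=5
  first=0(c) contributes 5
  first=1(x) contributes 5
|[w]| = 10

10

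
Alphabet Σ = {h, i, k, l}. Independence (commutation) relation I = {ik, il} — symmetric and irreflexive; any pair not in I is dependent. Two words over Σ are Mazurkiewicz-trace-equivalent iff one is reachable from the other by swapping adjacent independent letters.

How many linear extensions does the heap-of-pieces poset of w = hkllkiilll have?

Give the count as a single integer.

drop 0:h onto floor
drop 1:k onto {0:h}
drop 2:l onto {1:k}
drop 3:l onto {2:l}
drop 4:k onto {3:l}
drop 5:i onto {0:h}
drop 6:i onto {5:i}
drop 7:l onto {4:k}
drop 8:l onto {7:l}
drop 9:l onto {8:l}
ground layer = {0:h}
drop-orders for the pieces not yet dropped (sum over which currently-grounded one goes next):
  1 to go: {6} 1  {9} 1
  2 to go: {5,6} 1  {6,9} 2  {8,9} 1
  3 to go: {5,6,9} 3  {6,8,9} 3  {7,8,9} 1
  4 to go: {4,7,8,9} 1  {5,6,8,9} 6  {6,7,8,9} 4
  5 to go: {3,4,7,8,9} 1  {4,6,7,8,9} 5  {5,6,7,8,9} 10
  6 to go: {2,3,4,7,8,9} 1  {3,4,6,7,8,9} 6  {4,5,6,7,8,9} 15
  7 to go: {1,2,3,4,7,8,9} 1  {2,3,4,6,7,8,9} 7  {3,4,5,6,7,8,9} 21
  8 to go: {1,2,3,4,6,7,8,9} 8  {2,3,4,5,6,7,8,9} 28
  if 0:h drops first: 36 orders

36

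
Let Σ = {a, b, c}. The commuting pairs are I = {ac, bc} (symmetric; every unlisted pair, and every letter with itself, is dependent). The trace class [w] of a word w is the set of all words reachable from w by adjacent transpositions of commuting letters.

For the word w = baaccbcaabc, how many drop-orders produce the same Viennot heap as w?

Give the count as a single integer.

drop 0:b onto floor
drop 1:a onto {0:b}
drop 2:a onto {1:a}
drop 3:c onto floor
drop 4:c onto {3:c}
drop 5:b onto {2:a}
drop 6:c onto {4:c}
drop 7:a onto {5:b}
drop 8:a onto {7:a}
drop 9:b onto {8:a}
drop 10:c onto {6:c}
ground layer = {0:b, 3:c}
drop-orders for the pieces not yet dropped (sum over which currently-grounded one goes next):
  1 to go: {9} 1  {10} 1
  2 to go: {6,10} 1  {8,9} 1  {9,10} 2
  3 to go: {4,6,10} 1  {6,9,10} 3  {7,8,9} 1  {8,9,10} 3
  4 to go: {3,4,6,10} 1  {4,6,9,10} 4  {5,7,8,9} 1  {6,8,9,10} 6  {7,8,9,10} 4
  5 to go: {2,5,7,8,9} 1  {3,4,6,9,10} 5  {4,6,8,9,10} 10  {5,7,8,9,10} 5  {6,7,8,9,10} 10
  6 to go: {1,2,5,7,8,9} 1  {2,5,7,8,9,10} 6  {3,4,6,8,9,10} 15  {4,6,7,8,9,10} 20  {5,6,7,8,9,10} 15
  7 to go: {0,1,2,5,7,8,9} 1  {1,2,5,7,8,9,10} 7  {2,5,6,7,8,9,10} 21  {3,4,6,7,8,9,10} 35  {4,5,6,7,8,9,10} 35
  8 to go: {0,1,2,5,7,8,9,10} 8  {1,2,5,6,7,8,9,10} 28  {2,4,5,6,7,8,9,10} 56  {3,4,5,6,7,8,9,10} 70
  9 to go: {0,1,2,5,6,7,8,9,10} 36  {1,2,4,5,6,7,8,9,10} 84  {2,3,4,5,6,7,8,9,10} 126
  if 0:b drops first: 210 orders
  if 3:c drops first: 120 orders
heap linearizations: 330

330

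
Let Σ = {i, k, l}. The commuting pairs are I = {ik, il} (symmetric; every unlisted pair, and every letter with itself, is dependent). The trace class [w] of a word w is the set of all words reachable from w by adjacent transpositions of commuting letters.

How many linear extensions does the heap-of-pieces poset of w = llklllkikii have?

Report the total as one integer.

165

0(l) covers ∅
1(l) covers 0:l
2(k) covers 1:l
3(l) covers 2:k
4(l) covers 3:l
5(l) covers 4:l
6(k) covers 5:l
7(i) covers ∅
8(k) covers 6:k
9(i) covers 7:i
10(i) covers 9:i
floor of heap: 0:l, 7:i
completions by unplaced set U, small U first (add the entries for U minus each lowest piece of U):
  |U|=1: {8}:1  {10}:1
  |U|=2: {6,8}:1  {8,10}:2  {9,10}:1
  |U|=3: {5,6,8}:1  {6,8,10}:3  {7,9,10}:1  {8,9,10}:3
  |U|=4: {4,5,6,8}:1  {5,6,8,10}:4  {6,8,9,10}:6  {7,8,9,10}:4
  |U|=5: {3,4,5,6,8}:1  {4,5,6,8,10}:5  {5,6,8,9,10}:10  {6,7,8,9,10}:10
  |U|=6: {2,3,4,5,6,8}:1  {3,4,5,6,8,10}:6  {4,5,6,8,9,10}:15  {5,6,7,8,9,10}:20
  |U|=7: {1,2,3,4,5,6,8}:1  {2,3,4,5,6,8,10}:7  {3,4,5,6,8,9,10}:21  {4,5,6,7,8,9,10}:35
  |U|=8: {0,1,2,3,4,5,6,8}:1  {1,2,3,4,5,6,8,10}:8  {2,3,4,5,6,8,9,10}:28  {3,4,5,6,7,8,9,10}:56
  |U|=9: {0,1,2,3,4,5,6,8,10}:9  {1,2,3,4,5,6,8,9,10}:36  {2,3,4,5,6,7,8,9,10}:84
  start at 0(l): 120
  start at 7(i): 45
sum over floor = 165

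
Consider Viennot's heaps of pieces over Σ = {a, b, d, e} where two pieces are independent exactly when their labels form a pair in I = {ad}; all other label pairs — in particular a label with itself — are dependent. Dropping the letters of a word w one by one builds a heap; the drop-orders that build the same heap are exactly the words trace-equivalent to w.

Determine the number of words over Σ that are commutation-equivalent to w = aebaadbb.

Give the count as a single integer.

0(a) covers ∅
1(e) covers 0:a
2(b) covers 1:e
3(a) covers 2:b
4(a) covers 3:a
5(d) covers 2:b
6(b) covers 4:a, 5:d
7(b) covers 6:b
floor of heap: 0:a
completions by unplaced set U, small U first (add the entries for U minus each lowest piece of U):
  |U|=1: {7}:1
  |U|=2: {6,7}:1
  |U|=3: {4,6,7}:1  {5,6,7}:1
  |U|=4: {3,4,6,7}:1  {4,5,6,7}:2
  |U|=5: {3,4,5,6,7}:3
  |U|=6: {2,3,4,5,6,7}:3
  start at 0(a): 3

3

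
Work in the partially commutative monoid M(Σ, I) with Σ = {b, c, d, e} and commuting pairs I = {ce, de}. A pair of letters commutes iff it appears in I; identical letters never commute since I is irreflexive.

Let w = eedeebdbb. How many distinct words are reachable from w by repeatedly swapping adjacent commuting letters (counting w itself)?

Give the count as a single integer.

5

#0=e has no predecessor
#1=e depends on [0:e]
#2=d has no predecessor
#3=e depends on [1:e]
#4=e depends on [3:e]
#5=b depends on [2:d, 4:e]
#6=d depends on [5:b]
#7=b depends on [6:d]
#8=b depends on [7:b]
sources: [0:e, 2:d]
N(rest) = Σ N(rest − s) over sources s of rest; N(one piece) = 1:
  size 1 → [8]=1
  size 2 → [7,8]=1
  size 3 → [6,7,8]=1
  size 4 → [5,6,7,8]=1
  size 5 → [2,5,6,7,8]=1  [4,5,6,7,8]=1
  size 6 → [2,4,5,6,7,8]=2  [3,4,5,6,7,8]=1
  size 7 → [1,3,4,5,6,7,8]=1  [2,3,4,5,6,7,8]=3
  first=0(e) contributes 4
  first=2(d) contributes 1
|[w]| = 5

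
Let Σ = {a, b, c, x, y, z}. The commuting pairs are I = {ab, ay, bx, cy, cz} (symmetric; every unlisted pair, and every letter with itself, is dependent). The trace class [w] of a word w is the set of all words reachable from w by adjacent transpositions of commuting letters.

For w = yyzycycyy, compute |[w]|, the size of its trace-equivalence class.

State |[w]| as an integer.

36

drop 0:y onto floor
drop 1:y onto {0:y}
drop 2:z onto {1:y}
drop 3:y onto {2:z}
drop 4:c onto floor
drop 5:y onto {3:y}
drop 6:c onto {4:c}
drop 7:y onto {5:y}
drop 8:y onto {7:y}
ground layer = {0:y, 4:c}
drop-orders for the pieces not yet dropped (sum over which currently-grounded one goes next):
  1 to go: {6} 1  {8} 1
  2 to go: {4,6} 1  {6,8} 2  {7,8} 1
  3 to go: {4,6,8} 3  {5,7,8} 1  {6,7,8} 3
  4 to go: {3,5,7,8} 1  {4,6,7,8} 6  {5,6,7,8} 4
  5 to go: {2,3,5,7,8} 1  {3,5,6,7,8} 5  {4,5,6,7,8} 10
  6 to go: {1,2,3,5,7,8} 1  {2,3,5,6,7,8} 6  {3,4,5,6,7,8} 15
  7 to go: {0,1,2,3,5,7,8} 1  {1,2,3,5,6,7,8} 7  {2,3,4,5,6,7,8} 21
  if 0:y drops first: 28 orders
  if 4:c drops first: 8 orders
heap linearizations: 36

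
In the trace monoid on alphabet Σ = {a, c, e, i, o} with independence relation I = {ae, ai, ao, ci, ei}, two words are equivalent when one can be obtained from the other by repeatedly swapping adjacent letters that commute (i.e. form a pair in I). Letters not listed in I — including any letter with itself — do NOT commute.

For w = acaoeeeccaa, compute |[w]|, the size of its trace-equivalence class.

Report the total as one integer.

piece 0:a — minimal
piece 1:c rests on {0:a}
piece 2:a rests on {1:c}
piece 3:o rests on {1:c}
piece 4:e rests on {3:o}
piece 5:e rests on {4:e}
piece 6:e rests on {5:e}
piece 7:c rests on {2:a, 6:e}
piece 8:c rests on {7:c}
piece 9:a rests on {8:c}
piece 10:a rests on {9:a}
minimal pieces: {0:a}
ways to finish when only these pieces remain (= sum over removing one remaining piece with nothing left below it):
  1 left: {10}→1
  2 left: {9,10}→1
  3 left: {8,9,10}→1
  4 left: {7,8,9,10}→1
  5 left: {2,7,8,9,10}→1  {6,7,8,9,10}→1
  6 left: {2,6,7,8,9,10}→2  {5,6,7,8,9,10}→1
  7 left: {2,5,6,7,8,9,10}→3  {4,5,6,7,8,9,10}→1
  8 left: {2,4,5,6,7,8,9,10}→4  {3,4,5,6,7,8,9,10}→1
  9 left: {2,3,4,5,6,7,8,9,10}→5
  placing 0:a first → 5 extensions

5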